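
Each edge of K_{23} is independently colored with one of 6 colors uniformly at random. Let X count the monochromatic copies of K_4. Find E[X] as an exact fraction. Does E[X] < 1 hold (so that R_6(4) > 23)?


E[X] = C(23, 4) · 6^{1 − 6} = 8855 · 6^{−5} = 8855/7776.
As a reduced fraction: E[X] = 8855/7776 ≈ 1.13876.
Is E[X] < 1? NO.
Since E[X] ≥ 1, the first-moment bound is inconclusive at n = 23; it does NOT by itself certify R_6(4) > 23.

E[X] = 8855/7776 ≈ 1.13876; E[X] ≥ 1; first-moment method inconclusive here.


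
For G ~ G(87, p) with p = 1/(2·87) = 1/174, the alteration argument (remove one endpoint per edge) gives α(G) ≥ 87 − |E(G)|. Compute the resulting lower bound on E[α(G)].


E[|E(G)|] = C(87, 2)·p = 3741 · (1/174) = 43/2.
E[α(G)] ≥ n − E[|E(G)|] = 87 − 43/2 = 131/2.
Numerically: ≈ 65.50000.
(This is only a lower bound; the true E[α(G)] may be larger.)

E[α(G)] ≥ 131/2 ≈ 65.50000.


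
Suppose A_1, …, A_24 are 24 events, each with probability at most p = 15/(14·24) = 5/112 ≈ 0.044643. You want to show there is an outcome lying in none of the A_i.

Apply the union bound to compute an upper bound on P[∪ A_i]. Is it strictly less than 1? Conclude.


Union bound: P[∪_{i=1}^{24} A_i] ≤ Σ_i P[A_i] ≤ 24·p = 24·(5/112) = 15/14.
Numerically: 15/14 ≈ 1.071429.
Is 15/14 < 1? NO.
Since the bound 15/14 is ≥ 1, the union bound is uninformative here; it does NOT by itself certify existence.

24·p = 15/14 ≈ 1.071429; existence NOT certified by the union bound.


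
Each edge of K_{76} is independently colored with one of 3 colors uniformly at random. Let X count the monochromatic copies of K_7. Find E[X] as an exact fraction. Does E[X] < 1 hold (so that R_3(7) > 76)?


E[X] = C(76, 7) · 3^{1 − 21} = 2186189400 · 3^{−20} = 2186189400/3486784401.
As a reduced fraction: E[X] = 728729800/1162261467 ≈ 0.6270.
Is E[X] < 1? YES.
Since E[X] < 1, there exists a 3-coloring of K_{76} with no monochromatic K_7; hence R_3(7) > 76.

E[X] = 728729800/1162261467 ≈ 0.6270; E[X] < 1, so R_3(7) > 76.


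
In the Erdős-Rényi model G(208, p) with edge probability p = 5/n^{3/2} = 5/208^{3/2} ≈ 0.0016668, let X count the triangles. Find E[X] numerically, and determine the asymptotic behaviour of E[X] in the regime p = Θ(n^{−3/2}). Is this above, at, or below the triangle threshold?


Number of potential triangles: C(208, 3) = 1478256.
Each occurs with probability p³ ≈ (0.0016668)³ ≈ 4.6304693e-09.
By linearity: E[X] = C(208, 3)·p³ ≈ 1478256 · 4.6304693e-09 ≈ 0.00685.
Since α = 3/2 > 1, p = c/n^{3/2} = o(1/n) is below the triangle threshold p ~ 1/n. Asymptotically E[X] ~ (c³/6)·n^{3(1−α)} = (5³/6)·n^{-1.5} → 0, so by Markov's inequality G has no triangles w.h.p.

E[X] ≈ 0.00685; in regime p = Θ(1/n^{3/2}) E[X] tends to 0 (below the triangle threshold p ~ 1/n).


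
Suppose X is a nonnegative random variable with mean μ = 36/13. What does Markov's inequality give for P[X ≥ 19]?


μ = E[X] = 36/13, a = 19.
Markov: P[X ≥ 19] ≤ μ/a = (36/13)/19 = 36/247.
Numerically: ≈ 0.14575.
(Since a = 19 > μ = 2.76923, the bound 36/247 is < 1 and informative.)

P[X ≥ 19] ≤ 36/247 ≈ 0.14575.


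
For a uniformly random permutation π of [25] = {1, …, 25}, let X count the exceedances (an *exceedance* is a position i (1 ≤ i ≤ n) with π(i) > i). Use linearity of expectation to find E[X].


Write X = Σ_{i=1}^{25} X_i, where X_i = 1_{π(i) > i}.
For each fixed i, π(i) is uniform over {1, …, 25} (marginal of a uniform permutation), so P[π(i) > i] = (n − i)/n. Summing: Σ_{i=1}^{25} (n − i)/n = (0 + 1 + … + 24)/25 = 25(25 − 1)/(2·25) = (25 − 1)/2.
Hence E[X] = Σ_{i=1}^{25} (25 − i)/25 = 12 ≈ 12.0000.

E[X] = 12 = 12.0000.


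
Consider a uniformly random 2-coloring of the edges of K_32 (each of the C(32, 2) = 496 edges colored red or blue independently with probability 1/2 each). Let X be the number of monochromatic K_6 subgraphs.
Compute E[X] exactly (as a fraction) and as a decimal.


Let X = Σ_S X_S over the C(32, 6) = 906192 subsets S of size 6, where X_S = 1 if the K_6 on S is monochromatic.
For a fixed S, the K_6 on S has C(6, 2) = 15 edges. P[all 15 edges red] = (1/2)^15, and likewise for blue, so P[monochromatic] = 2·(1/2)^15 = 2^{1 − 15} = 1/16384.
By linearity of expectation: E[X] = C(32, 6) · 2^{1 − 15} = 906192 · 1/16384 = 56637/1024.
Numerically: E[X] ≈ 55.309570.

E[X] = C(32,6)·2^(1−C(6,2)) = 56637/1024 ≈ 55.309570.


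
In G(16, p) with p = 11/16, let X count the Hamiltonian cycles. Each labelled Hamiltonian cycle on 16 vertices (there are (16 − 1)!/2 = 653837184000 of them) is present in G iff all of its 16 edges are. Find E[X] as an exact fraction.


K_16 has (16 − 1)!/2 = 653837184000 labelled Hamiltonian cycles.
For each such Hamiltonian cycle H, let X_H = 1 if all 16 edges of H are present in G. Then P[X_H = 1] = p^{16} = (11/16)^{16} = 45949729863572161/18446744073709551616.
By linearity of expectation: E[X] = Σ_H E[X_H] = 653837184000 · p^{16} = 653837184000 · 45949729863572161/18446744073709551616 = 29339494120662818290072875/18014398509481984.
Numerically: E[X] ≈ 1.6287e+09.

E[X] = 653837184000 · (11/16)^{16} = 29339494120662818290072875/18014398509481984 ≈ 1.6287e+09.


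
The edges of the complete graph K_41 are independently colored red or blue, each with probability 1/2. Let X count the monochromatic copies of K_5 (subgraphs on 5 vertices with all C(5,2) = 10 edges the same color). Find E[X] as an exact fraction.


Let X = Σ_S X_S over the C(41, 5) = 749398 subsets S of size 5, where X_S = 1 if the K_5 on S is monochromatic.
For a fixed S, the K_5 on S has C(5, 2) = 10 edges. P[all 10 edges red] = (1/2)^10, and likewise for blue, so P[monochromatic] = 2·(1/2)^10 = 2^{1 − 10} = 1/512.
Summing: E[X] = C(41, 5) · 2^{1 − 10} = 749398 · 1/512 = 374699/256.
Numerically: E[X] ≈ 1463.667969.

E[X] = C(41,5)·2^(1−C(5,2)) = 374699/256 ≈ 1463.667969.


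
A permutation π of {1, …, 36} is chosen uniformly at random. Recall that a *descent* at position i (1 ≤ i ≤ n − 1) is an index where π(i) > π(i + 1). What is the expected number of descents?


Write X = Σ X_I over i = 1, …, 35, with X_I the indicator of one descent.
There are 35 indicators.
For each fixed i, the pair (π(i), π(i+1)) is a uniformly random ordered pair of distinct values from {1, …, 36}; by symmetry P[π(i) > π(i+1)] = 1/2.
By linearity: E[X] = 35 · (1/2) = (36 − 1) · (1/2) = 35/2 ≈ 17.500000.

E[X] = 35/2 = 17.500000.


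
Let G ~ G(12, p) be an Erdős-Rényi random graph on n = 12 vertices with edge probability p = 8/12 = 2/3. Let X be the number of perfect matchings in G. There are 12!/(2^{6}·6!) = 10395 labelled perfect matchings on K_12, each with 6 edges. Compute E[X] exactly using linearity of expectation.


K_12 has 12!/(2^{6}·6!) = 10395 labelled perfect matchings.
For each such perfect matching H, let X_H = 1 if all 6 edges of H are present in G. Then P[X_H = 1] = p^{6} = (2/3)^{6} = 64/729.
By linearity of expectation: E[X] = Σ_H E[X_H] = 10395 · p^{6} = 10395 · 64/729 = 24640/27.
Numerically: E[X] ≈ 912.59.

E[X] = 10395 · (2/3)^{6} = 24640/27 ≈ 912.59.


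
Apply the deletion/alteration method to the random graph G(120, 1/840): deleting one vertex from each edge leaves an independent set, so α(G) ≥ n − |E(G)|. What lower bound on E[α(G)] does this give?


E[|E(G)|] = C(120, 2)·p = 7140 · (1/840) = 17/2.
E[α(G)] ≥ n − E[|E(G)|] = 120 − 17/2 = 223/2.
Numerically: ≈ 111.50000.
(This is only a lower bound; the true E[α(G)] may be larger.)

E[α(G)] ≥ 223/2 ≈ 111.50000.


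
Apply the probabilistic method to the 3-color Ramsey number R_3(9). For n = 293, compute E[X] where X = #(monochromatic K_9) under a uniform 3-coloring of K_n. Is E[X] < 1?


E[X] = C(293, 9) · 3^{1 − 36} = 38740172144007620 · 3^{−35} = 38740172144007620/50031545098999707.
As a reduced fraction: E[X] = 38740172144007620/50031545098999707 ≈ 0.774315.
Is E[X] < 1? YES.
Since E[X] < 1, there exists a 3-coloring of K_{293} with no monochromatic K_9; hence R_3(9) > 293.

E[X] = 38740172144007620/50031545098999707 ≈ 0.774315; E[X] < 1, so R_3(9) > 293.


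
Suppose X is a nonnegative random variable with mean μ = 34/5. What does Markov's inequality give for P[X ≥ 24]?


μ = E[X] = 34/5, a = 24.
Markov: P[X ≥ 24] ≤ μ/a = (34/5)/24 = 17/60.
Numerically: ≈ 0.283333.
(Since a = 24 > μ = 6.800000, the bound 17/60 is < 1 and informative.)

P[X ≥ 24] ≤ 17/60 ≈ 0.283333.


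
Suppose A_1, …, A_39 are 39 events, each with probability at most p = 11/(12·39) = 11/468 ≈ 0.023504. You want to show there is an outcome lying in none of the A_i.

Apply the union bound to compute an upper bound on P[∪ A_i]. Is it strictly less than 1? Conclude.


Union bound: P[∪_{i=1}^{39} A_i] ≤ Σ_i P[A_i] ≤ 39·p = 39·(11/468) = 11/12.
Numerically: 11/12 ≈ 0.916667.
Is 11/12 < 1? YES.
Since P[∪ A_i] ≤ 11/12 < 1, the complement has P[∩ A_i^c] ≥ 1 − 11/12 = 1/12 > 0, so some outcome avoids every A_i.

39·p = 11/12 ≈ 0.916667; existence CERTIFIED by the union bound.


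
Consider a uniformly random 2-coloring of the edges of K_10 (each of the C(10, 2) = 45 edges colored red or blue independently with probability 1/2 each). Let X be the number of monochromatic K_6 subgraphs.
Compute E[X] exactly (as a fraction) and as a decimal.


Let X = Σ_S X_S over the C(10, 6) = 210 subsets S of size 6, where X_S = 1 if the K_6 on S is monochromatic.
For a fixed S, the K_6 on S has C(6, 2) = 15 edges. P[all 15 edges red] = (1/2)^15, and likewise for blue, so P[monochromatic] = 2·(1/2)^15 = 2^{1 − 15} = 1/16384.
By linearity of expectation: E[X] = C(10, 6) · 2^{1 − 15} = 210 · 1/16384 = 105/8192.
Numerically: E[X] ≈ 0.012817.

E[X] = C(10,6)·2^(1−C(6,2)) = 105/8192 ≈ 0.012817.


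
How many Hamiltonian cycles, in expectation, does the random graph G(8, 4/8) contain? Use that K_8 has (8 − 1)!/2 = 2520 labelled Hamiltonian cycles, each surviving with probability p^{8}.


K_8 has (8 − 1)!/2 = 2520 labelled Hamiltonian cycles.
For each such Hamiltonian cycle H, let X_H = 1 if all 8 edges of H are present in G. Then P[X_H = 1] = p^{8} = (1/2)^{8} = 1/256.
By linearity of expectation: E[X] = Σ_H E[X_H] = 2520 · p^{8} = 2520 · 1/256 = 315/32.
Numerically: E[X] ≈ 9.844.

E[X] = 2520 · (1/2)^{8} = 315/32 ≈ 9.844.


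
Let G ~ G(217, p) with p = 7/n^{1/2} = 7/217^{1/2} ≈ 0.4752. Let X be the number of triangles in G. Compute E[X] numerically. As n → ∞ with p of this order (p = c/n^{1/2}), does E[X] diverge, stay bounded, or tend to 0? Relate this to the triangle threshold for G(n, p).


Number of potential triangles: C(217, 3) = 1679580.
Each occurs with probability p³ ≈ (0.4752)³ ≈ 1.073012e-01.
By linearity: E[X] = C(217, 3)·p³ ≈ 1679580 · 1.073012e-01 ≈ 180220.9247.
Since α = 1/2 < 1, p = c/n^{1/2} ≫ 1/n is above the triangle threshold p ~ 1/n. Asymptotically E[X] ~ (c³/6)·n^{3(1−α)} = (7³/6)·n^{1.5} → ∞; triangles are abundant w.h.p.

E[X] ≈ 180220.9247; in regime p = Θ(1/n^{1/2}) E[X] diverges (above the triangle threshold p ~ 1/n).


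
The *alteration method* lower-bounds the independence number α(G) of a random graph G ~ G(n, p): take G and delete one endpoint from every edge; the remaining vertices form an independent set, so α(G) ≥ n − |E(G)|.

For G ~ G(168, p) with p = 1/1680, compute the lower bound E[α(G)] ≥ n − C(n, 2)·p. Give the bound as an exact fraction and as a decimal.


E[|E(G)|] = C(168, 2)·p = 14028 · (1/1680) = 167/20.
E[α(G)] ≥ n − E[|E(G)|] = 168 − 167/20 = 3193/20.
Numerically: ≈ 159.65000.
(This is only a lower bound; the true E[α(G)] may be larger.)

E[α(G)] ≥ 3193/20 ≈ 159.65000.


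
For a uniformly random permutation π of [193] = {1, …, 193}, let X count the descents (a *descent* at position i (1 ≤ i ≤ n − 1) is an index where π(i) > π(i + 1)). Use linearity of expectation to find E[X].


Write X = Σ X_I over i = 1, …, 192, with X_I the indicator of one descent.
There are 192 indicators.
For each fixed i, the pair (π(i), π(i+1)) is a uniformly random ordered pair of distinct values from {1, …, 193}; by symmetry P[π(i) > π(i+1)] = 1/2.
By linearity: E[X] = 192 · (1/2) = (193 − 1) · (1/2) = 96 ≈ 96.000.

E[X] = 96 = 96.000.


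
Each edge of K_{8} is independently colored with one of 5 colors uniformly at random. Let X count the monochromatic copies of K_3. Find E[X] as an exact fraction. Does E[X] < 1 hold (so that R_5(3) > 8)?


E[X] = C(8, 3) · 5^{1 − 3} = 56 · 5^{−2} = 56/25.
As a reduced fraction: E[X] = 56/25 ≈ 2.2400000.
Is E[X] < 1? NO.
Since E[X] ≥ 1, the first-moment bound is inconclusive at n = 8; it does NOT by itself certify R_5(3) > 8.

E[X] = 56/25 ≈ 2.2400000; E[X] ≥ 1; first-moment method inconclusive here.


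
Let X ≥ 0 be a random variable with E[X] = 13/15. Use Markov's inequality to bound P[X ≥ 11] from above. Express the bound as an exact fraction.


μ = E[X] = 13/15, a = 11.
Markov: P[X ≥ 11] ≤ μ/a = (13/15)/11 = 13/165.
Numerically: ≈ 0.07879.
(Since a = 11 > μ = 0.86667, the bound 13/165 is < 1 and informative.)

P[X ≥ 11] ≤ 13/165 ≈ 0.07879.


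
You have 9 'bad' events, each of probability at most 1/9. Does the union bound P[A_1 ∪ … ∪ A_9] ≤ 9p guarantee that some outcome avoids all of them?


Union bound: P[∪_{i=1}^{9} A_i] ≤ Σ_i P[A_i] ≤ 9·p = 9·(1/9) = 1.
Numerically: 1 ≈ 1.000.
Is 1 < 1? NO.
Since the bound 1 is ≥ 1, the union bound is uninformative here; it does NOT by itself certify existence.

9·p = 1 ≈ 1.000; existence NOT certified by the union bound.


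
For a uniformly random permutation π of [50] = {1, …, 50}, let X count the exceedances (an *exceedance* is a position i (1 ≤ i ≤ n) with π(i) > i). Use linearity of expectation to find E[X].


Write X = Σ_{i=1}^{50} X_i, where X_i = 1_{π(i) > i}.
For each fixed i, π(i) is uniform over {1, …, 50} (marginal of a uniform permutation), so P[π(i) > i] = (n − i)/n. Summing: Σ_{i=1}^{50} (n − i)/n = (0 + 1 + … + 49)/50 = 50(50 − 1)/(2·50) = (50 − 1)/2.
Hence E[X] = Σ_{i=1}^{50} (50 − i)/50 = 49/2 ≈ 24.5000.

E[X] = 49/2 = 24.5000.


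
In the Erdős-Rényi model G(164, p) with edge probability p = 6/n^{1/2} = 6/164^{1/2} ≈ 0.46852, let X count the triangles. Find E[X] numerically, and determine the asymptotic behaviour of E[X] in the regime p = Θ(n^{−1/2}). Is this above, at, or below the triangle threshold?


Number of potential triangles: C(164, 3) = 721764.
Each occurs with probability p³ ≈ (0.46852)³ ≈ 1.0284614e-01.
By linearity: E[X] = C(164, 3)·p³ ≈ 721764 · 1.0284614e-01 ≈ 74230.63842.
Since α = 1/2 < 1, p = c/n^{1/2} ≫ 1/n is above the triangle threshold p ~ 1/n. Asymptotically E[X] ~ (c³/6)·n^{3(1−α)} = (6³/6)·n^{1.5} → ∞; triangles are abundant w.h.p.

E[X] ≈ 74230.63842; in regime p = Θ(1/n^{1/2}) E[X] diverges (above the triangle threshold p ~ 1/n).


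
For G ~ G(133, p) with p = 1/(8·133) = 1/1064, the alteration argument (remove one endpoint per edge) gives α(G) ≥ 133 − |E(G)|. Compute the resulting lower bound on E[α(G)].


E[|E(G)|] = C(133, 2)·p = 8778 · (1/1064) = 33/4.
E[α(G)] ≥ n − E[|E(G)|] = 133 − 33/4 = 499/4.
Numerically: ≈ 124.75000.
(This is only a lower bound; the true E[α(G)] may be larger.)

E[α(G)] ≥ 499/4 ≈ 124.75000.


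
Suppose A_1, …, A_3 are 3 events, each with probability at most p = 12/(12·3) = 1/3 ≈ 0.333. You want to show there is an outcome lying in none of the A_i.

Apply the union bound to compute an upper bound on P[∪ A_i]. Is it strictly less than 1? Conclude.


Union bound: P[∪_{i=1}^{3} A_i] ≤ Σ_i P[A_i] ≤ 3·p = 3·(1/3) = 1.
Numerically: 1 ≈ 1.000.
Is 1 < 1? NO.
Since the bound 1 is ≥ 1, the union bound is uninformative here; it does NOT by itself certify existence.

3·p = 1 ≈ 1.000; existence NOT certified by the union bound.


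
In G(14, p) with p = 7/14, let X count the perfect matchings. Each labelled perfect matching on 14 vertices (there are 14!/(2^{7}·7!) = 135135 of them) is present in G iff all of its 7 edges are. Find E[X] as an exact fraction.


K_14 has 14!/(2^{7}·7!) = 135135 labelled perfect matchings.
For each such perfect matching H, let X_H = 1 if all 7 edges of H are present in G. Then P[X_H = 1] = p^{7} = (1/2)^{7} = 1/128.
By linearity: E[X] = Σ_H E[X_H] = 135135 · p^{7} = 135135 · 1/128 = 135135/128.
Numerically: E[X] ≈ 1.06e+03.

E[X] = 135135 · (1/2)^{7} = 135135/128 ≈ 1.06e+03.


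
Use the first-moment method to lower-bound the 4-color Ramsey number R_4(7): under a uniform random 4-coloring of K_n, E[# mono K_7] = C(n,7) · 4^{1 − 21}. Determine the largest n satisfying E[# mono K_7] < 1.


We need C(n, 7) · 4^{1 − 21} < 1, i.e. C(n, 7) < 4^{21 − 1} = 1099511627776.
Check values of n near the boundary:
  n = 175: C(175, 7) = 883208107275; 883208107275 < 1099511627776? YES
  n = 176: C(176, 7) = 919790691600; 919790691600 < 1099511627776? YES
  n = 177: C(177, 7) = 957664425960; 957664425960 < 1099511627776? YES
  n = 178: C(178, 7) = 996867063280; 996867063280 < 1099511627776? YES
  n = 179: C(179, 7) = 1037437234460; 1037437234460 < 1099511627776? YES
  n = 180: C(180, 7) = 1079414463600; 1079414463600 < 1099511627776? YES
  n = 181: C(181, 7) = 1122839183400; 1122839183400 < 1099511627776? NO
  n = 182: C(182, 7) = 1167752750736; 1167752750736 < 1099511627776? NO
  n = 183: C(183, 7) = 1214197462413; 1214197462413 < 1099511627776? NO
The largest n with C(n, 7) < 1099511627776 is n = 180 (where E[X] = 67463403975/68719476736 ≈ 0.9817217). Hence R_4(7) > 180, i.e. R_4(7) ≥ 181.

Largest n = 180; hence R_4(7) > 180.


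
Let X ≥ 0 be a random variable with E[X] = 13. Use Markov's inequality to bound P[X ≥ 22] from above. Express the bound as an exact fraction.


μ = E[X] = 13, a = 22.
Markov: P[X ≥ 22] ≤ μ/a = (13)/22 = 13/22.
Numerically: ≈ 0.591.
(Since a = 22 > μ = 13.000, the bound 13/22 is < 1 and informative.)

P[X ≥ 22] ≤ 13/22 ≈ 0.591.


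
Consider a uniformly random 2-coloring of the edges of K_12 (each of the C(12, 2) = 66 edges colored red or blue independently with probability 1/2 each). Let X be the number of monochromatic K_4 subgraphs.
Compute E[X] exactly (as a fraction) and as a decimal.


Let X = Σ_S X_S over the C(12, 4) = 495 subsets S of size 4, where X_S = 1 if the K_4 on S is monochromatic.
For a fixed S, the K_4 on S has C(4, 2) = 6 edges. P[all 6 edges red] = (1/2)^6, and likewise for blue, so P[monochromatic] = 2·(1/2)^6 = 2^{1 − 6} = 1/32.
By linearity: E[X] = C(12, 4) · 2^{1 − 6} = 495 · 1/32 = 495/32.
Numerically: E[X] ≈ 15.469.

E[X] = C(12,4)·2^(1−C(4,2)) = 495/32 ≈ 15.469.


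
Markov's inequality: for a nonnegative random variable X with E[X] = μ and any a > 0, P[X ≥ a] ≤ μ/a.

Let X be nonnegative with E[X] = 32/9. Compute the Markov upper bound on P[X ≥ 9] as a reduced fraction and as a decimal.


μ = E[X] = 32/9, a = 9.
Markov: P[X ≥ 9] ≤ μ/a = (32/9)/9 = 32/81.
Numerically: ≈ 0.395062.
(Since a = 9 > μ = 3.555556, the bound 32/81 is < 1 and informative.)

P[X ≥ 9] ≤ 32/81 ≈ 0.395062.


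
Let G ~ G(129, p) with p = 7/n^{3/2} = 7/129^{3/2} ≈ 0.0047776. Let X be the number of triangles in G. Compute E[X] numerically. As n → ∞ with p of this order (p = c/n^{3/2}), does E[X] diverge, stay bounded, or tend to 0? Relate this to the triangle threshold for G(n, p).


Number of potential triangles: C(129, 3) = 349504.
Each occurs with probability p³ ≈ (0.0047776)³ ≈ 1.0905370e-07.
By linearity: E[X] = C(129, 3)·p³ ≈ 349504 · 1.0905370e-07 ≈ 0.03811.
Since α = 3/2 > 1, p = c/n^{3/2} = o(1/n) is below the triangle threshold p ~ 1/n. Asymptotically E[X] ~ (c³/6)·n^{3(1−α)} = (7³/6)·n^{-1.5} → 0, so by Markov's inequality G has no triangles w.h.p.

E[X] ≈ 0.03811; in regime p = Θ(1/n^{3/2}) E[X] tends to 0 (below the triangle threshold p ~ 1/n).


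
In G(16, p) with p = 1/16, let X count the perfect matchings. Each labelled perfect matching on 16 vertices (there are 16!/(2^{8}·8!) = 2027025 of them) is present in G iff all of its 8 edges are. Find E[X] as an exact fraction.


K_16 has 16!/(2^{8}·8!) = 2027025 labelled perfect matchings.
For each such perfect matching H, let X_H = 1 if all 8 edges of H are present in G. Then P[X_H = 1] = p^{8} = (1/16)^{8} = 1/4294967296.
By linearity of expectation: E[X] = Σ_H E[X_H] = 2027025 · p^{8} = 2027025 · 1/4294967296 = 2027025/4294967296.
Numerically: E[X] ≈ 0.000471954.

E[X] = 2027025 · (1/16)^{8} = 2027025/4294967296 ≈ 0.000471954.


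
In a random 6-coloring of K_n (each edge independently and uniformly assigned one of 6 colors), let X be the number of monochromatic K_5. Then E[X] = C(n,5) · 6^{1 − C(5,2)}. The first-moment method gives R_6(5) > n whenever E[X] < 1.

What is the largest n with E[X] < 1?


We need C(n, 5) · 6^{1 − 10} < 1, i.e. C(n, 5) < 6^{10 − 1} = 10077696.
Check values of n near the boundary:
  n = 61: C(61, 5) = 5949147; 5949147 < 10077696? YES
  n = 62: C(62, 5) = 6471002; 6471002 < 10077696? YES
  n = 63: C(63, 5) = 7028847; 7028847 < 10077696? YES
  n = 64: C(64, 5) = 7624512; 7624512 < 10077696? YES
  n = 65: C(65, 5) = 8259888; 8259888 < 10077696? YES
  n = 66: C(66, 5) = 8936928; 8936928 < 10077696? YES
  n = 67: C(67, 5) = 9657648; 9657648 < 10077696? YES
  n = 68: C(68, 5) = 10424128; 10424128 < 10077696? NO
The largest n with C(n, 5) < 10077696 is n = 67 (where E[X] = 67067/69984 ≈ 0.9583). Hence R_6(5) > 67, i.e. R_6(5) ≥ 68.

Largest n = 67; hence R_6(5) > 67.


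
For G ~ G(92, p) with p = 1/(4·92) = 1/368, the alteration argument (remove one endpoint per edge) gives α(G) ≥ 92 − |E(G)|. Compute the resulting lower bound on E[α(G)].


E[|E(G)|] = C(92, 2)·p = 4186 · (1/368) = 91/8.
E[α(G)] ≥ n − E[|E(G)|] = 92 − 91/8 = 645/8.
Numerically: ≈ 80.62500.
(This is only a lower bound; the true E[α(G)] may be larger.)

E[α(G)] ≥ 645/8 ≈ 80.62500.


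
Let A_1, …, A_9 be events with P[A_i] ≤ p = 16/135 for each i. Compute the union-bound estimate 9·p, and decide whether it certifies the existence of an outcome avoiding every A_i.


Union bound: P[∪_{i=1}^{9} A_i] ≤ Σ_i P[A_i] ≤ 9·p = 9·(16/135) = 16/15.
Numerically: 16/15 ≈ 1.06667.
Is 16/15 < 1? NO.
Since the bound 16/15 is ≥ 1, the union bound is uninformative here; it does NOT by itself certify existence.

9·p = 16/15 ≈ 1.06667; existence NOT certified by the union bound.


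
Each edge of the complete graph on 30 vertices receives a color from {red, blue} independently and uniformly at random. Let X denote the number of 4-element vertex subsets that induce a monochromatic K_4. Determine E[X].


Let X = Σ_S X_S over the C(30, 4) = 27405 subsets S of size 4, where X_S = 1 if the K_4 on S is monochromatic.
For a fixed S, the K_4 on S has C(4, 2) = 6 edges. P[all 6 edges red] = (1/2)^6, and likewise for blue, so P[monochromatic] = 2·(1/2)^6 = 2^{1 − 6} = 1/32.
By linearity of expectation: E[X] = C(30, 4) · 2^{1 − 6} = 27405 · 1/32 = 27405/32.
Numerically: E[X] ≈ 856.406.

E[X] = C(30,4)·2^(1−C(4,2)) = 27405/32 ≈ 856.406.


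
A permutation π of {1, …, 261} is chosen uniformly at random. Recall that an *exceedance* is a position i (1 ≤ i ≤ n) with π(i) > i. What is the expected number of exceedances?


Write X = Σ_{i=1}^{261} X_i, where X_i = 1_{π(i) > i}.
For each fixed i, π(i) is uniform over {1, …, 261} (marginal of a uniform permutation), so P[π(i) > i] = (n − i)/n. Summing: Σ_{i=1}^{261} (n − i)/n = (0 + 1 + … + 260)/261 = 261(261 − 1)/(2·261) = (261 − 1)/2.
Hence E[X] = Σ_{i=1}^{261} (261 − i)/261 = 130 ≈ 130.000.

E[X] = 130 = 130.000.


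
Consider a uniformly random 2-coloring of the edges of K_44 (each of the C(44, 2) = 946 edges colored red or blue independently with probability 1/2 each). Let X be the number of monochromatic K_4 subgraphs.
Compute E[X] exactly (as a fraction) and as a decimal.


Let X = Σ_S X_S over the C(44, 4) = 135751 subsets S of size 4, where X_S = 1 if the K_4 on S is monochromatic.
For a fixed S, the K_4 on S has C(4, 2) = 6 edges. P[all 6 edges red] = (1/2)^6, and likewise for blue, so P[monochromatic] = 2·(1/2)^6 = 2^{1 − 6} = 1/32.
By linearity: E[X] = C(44, 4) · 2^{1 − 6} = 135751 · 1/32 = 135751/32.
Numerically: E[X] ≈ 4242.218750.

E[X] = C(44,4)·2^(1−C(4,2)) = 135751/32 ≈ 4242.218750.


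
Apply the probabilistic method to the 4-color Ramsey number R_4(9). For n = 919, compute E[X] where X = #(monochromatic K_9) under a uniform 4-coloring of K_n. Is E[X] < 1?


E[X] = C(919, 9) · 4^{1 − 36} = 1238828681639563077558 · 4^{−35} = 1238828681639563077558/1180591620717411303424.
As a reduced fraction: E[X] = 619414340819781538779/590295810358705651712 ≈ 1.049329.
Is E[X] < 1? NO.
Since E[X] ≥ 1, the first-moment bound is inconclusive at n = 919; it does NOT by itself certify R_4(9) > 919.

E[X] = 619414340819781538779/590295810358705651712 ≈ 1.049329; E[X] ≥ 1; first-moment method inconclusive here.


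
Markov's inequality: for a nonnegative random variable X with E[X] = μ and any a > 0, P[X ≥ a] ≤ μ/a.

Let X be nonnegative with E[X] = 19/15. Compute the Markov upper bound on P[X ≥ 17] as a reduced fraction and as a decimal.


μ = E[X] = 19/15, a = 17.
Markov: P[X ≥ 17] ≤ μ/a = (19/15)/17 = 19/255.
Numerically: ≈ 0.075.
(Since a = 17 > μ = 1.267, the bound 19/255 is < 1 and informative.)

P[X ≥ 17] ≤ 19/255 ≈ 0.075.


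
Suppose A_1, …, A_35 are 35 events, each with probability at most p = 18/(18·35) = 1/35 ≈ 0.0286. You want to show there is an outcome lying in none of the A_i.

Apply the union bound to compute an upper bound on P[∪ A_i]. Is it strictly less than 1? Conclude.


Union bound: P[∪_{i=1}^{35} A_i] ≤ Σ_i P[A_i] ≤ 35·p = 35·(1/35) = 1.
Numerically: 1 ≈ 1.0000.
Is 1 < 1? NO.
Since the bound 1 is ≥ 1, the union bound is uninformative here; it does NOT by itself certify existence.

35·p = 1 ≈ 1.0000; existence NOT certified by the union bound.


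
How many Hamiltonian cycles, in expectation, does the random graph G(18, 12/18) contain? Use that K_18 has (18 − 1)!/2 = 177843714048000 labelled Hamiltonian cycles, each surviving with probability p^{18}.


K_18 has (18 − 1)!/2 = 177843714048000 labelled Hamiltonian cycles.
For each such Hamiltonian cycle H, let X_H = 1 if all 18 edges of H are present in G. Then P[X_H = 1] = p^{18} = (2/3)^{18} = 262144/387420489.
By linearity of expectation: E[X] = Σ_H E[X_H] = 177843714048000 · p^{18} = 177843714048000 · 262144/387420489 = 63951526166528000/531441.
Numerically: E[X] ≈ 1.203e+11.

E[X] = 177843714048000 · (2/3)^{18} = 63951526166528000/531441 ≈ 1.203e+11.


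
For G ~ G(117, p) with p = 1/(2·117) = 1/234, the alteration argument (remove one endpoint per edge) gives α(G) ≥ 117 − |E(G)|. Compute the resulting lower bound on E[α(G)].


E[|E(G)|] = C(117, 2)·p = 6786 · (1/234) = 29.
E[α(G)] ≥ n − E[|E(G)|] = 117 − 29 = 88.
Numerically: ≈ 88.0000.
(This is only a lower bound; the true E[α(G)] may be larger.)

E[α(G)] ≥ 88 ≈ 88.0000.


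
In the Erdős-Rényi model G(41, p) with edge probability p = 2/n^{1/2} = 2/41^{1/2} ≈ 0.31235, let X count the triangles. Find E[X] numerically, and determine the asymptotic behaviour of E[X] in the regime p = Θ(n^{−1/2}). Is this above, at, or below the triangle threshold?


Number of potential triangles: C(41, 3) = 10660.
Each occurs with probability p³ ≈ (0.31235)³ ≈ 3.0472929e-02.
By linearity: E[X] = C(41, 3)·p³ ≈ 10660 · 3.0472929e-02 ≈ 324.84142.
Since α = 1/2 < 1, p = c/n^{1/2} ≫ 1/n is above the triangle threshold p ~ 1/n. Asymptotically E[X] ~ (c³/6)·n^{3(1−α)} = (2³/6)·n^{1.5} → ∞; triangles are abundant w.h.p.

E[X] ≈ 324.84142; in regime p = Θ(1/n^{1/2}) E[X] diverges (above the triangle threshold p ~ 1/n).


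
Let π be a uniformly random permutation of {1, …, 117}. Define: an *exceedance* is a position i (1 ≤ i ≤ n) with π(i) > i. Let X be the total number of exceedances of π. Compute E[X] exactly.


Write X = Σ_{i=1}^{117} X_i, where X_i = 1_{π(i) > i}.
For each fixed i, π(i) is uniform over {1, …, 117} (marginal of a uniform permutation), so P[π(i) > i] = (n − i)/n. Summing: Σ_{i=1}^{117} (n − i)/n = (0 + 1 + … + 116)/117 = 117(117 − 1)/(2·117) = (117 − 1)/2.
Hence E[X] = Σ_{i=1}^{117} (117 − i)/117 = 58 ≈ 58.00000.

E[X] = 58 = 58.00000.


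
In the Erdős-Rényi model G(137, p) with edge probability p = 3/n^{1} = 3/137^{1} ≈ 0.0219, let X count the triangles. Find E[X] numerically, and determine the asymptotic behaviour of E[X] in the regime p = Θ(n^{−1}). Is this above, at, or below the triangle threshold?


Number of potential triangles: C(137, 3) = 419220.
Each occurs with probability p³ ≈ (0.0219)³ ≈ 1.05003e-05.
By linearity: E[X] = C(137, 3)·p³ ≈ 419220 · 1.05003e-05 ≈ 4.402.
Here α = 1, so p = 3/n is exactly at the triangle threshold p ~ 1/n. Asymptotically E[X] → c³/6 = 3³/6 = 9/2 ≈ 4.500, a bounded constant. In this regime the triangle count is asymptotically Poisson(c³/6).

E[X] ≈ 4.402; in regime p = Θ(1/n^{1}) E[X] stays bounded (at the triangle threshold p ~ 1/n).


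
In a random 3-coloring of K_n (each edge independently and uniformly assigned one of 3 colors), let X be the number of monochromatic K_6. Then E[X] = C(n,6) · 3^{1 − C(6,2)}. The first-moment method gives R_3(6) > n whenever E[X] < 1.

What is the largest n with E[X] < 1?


We need C(n, 6) · 3^{1 − 15} < 1, i.e. C(n, 6) < 3^{15 − 1} = 4782969.
Check values of n near the boundary:
  n = 35: C(35, 6) = 1623160; 1623160 < 4782969? YES
  n = 36: C(36, 6) = 1947792; 1947792 < 4782969? YES
  n = 37: C(37, 6) = 2324784; 2324784 < 4782969? YES
  n = 38: C(38, 6) = 2760681; 2760681 < 4782969? YES
  n = 39: C(39, 6) = 3262623; 3262623 < 4782969? YES
  n = 40: C(40, 6) = 3838380; 3838380 < 4782969? YES
  n = 41: C(41, 6) = 4496388; 4496388 < 4782969? YES
  n = 42: C(42, 6) = 5245786; 5245786 < 4782969? NO
  n = 43: C(43, 6) = 6096454; 6096454 < 4782969? NO
The largest n with C(n, 6) < 4782969 is n = 41 (where E[X] = 1498796/1594323 ≈ 0.9400830). Hence R_3(6) > 41, i.e. R_3(6) ≥ 42.

Largest n = 41; hence R_3(6) > 41.


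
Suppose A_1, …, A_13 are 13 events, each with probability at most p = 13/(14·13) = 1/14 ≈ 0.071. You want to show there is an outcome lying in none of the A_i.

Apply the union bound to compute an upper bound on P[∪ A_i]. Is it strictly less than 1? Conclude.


Union bound: P[∪_{i=1}^{13} A_i] ≤ Σ_i P[A_i] ≤ 13·p = 13·(1/14) = 13/14.
Numerically: 13/14 ≈ 0.929.
Is 13/14 < 1? YES.
Since P[∪ A_i] ≤ 13/14 < 1, the complement has P[∩ A_i^c] ≥ 1 − 13/14 = 1/14 > 0, so some outcome avoids every A_i.

13·p = 13/14 ≈ 0.929; existence CERTIFIED by the union bound.


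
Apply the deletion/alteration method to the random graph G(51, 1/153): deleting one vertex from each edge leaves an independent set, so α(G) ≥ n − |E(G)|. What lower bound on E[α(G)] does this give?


E[|E(G)|] = C(51, 2)·p = 1275 · (1/153) = 25/3.
E[α(G)] ≥ n − E[|E(G)|] = 51 − 25/3 = 128/3.
Numerically: ≈ 42.666667.
(This is only a lower bound; the true E[α(G)] may be larger.)

E[α(G)] ≥ 128/3 ≈ 42.666667.


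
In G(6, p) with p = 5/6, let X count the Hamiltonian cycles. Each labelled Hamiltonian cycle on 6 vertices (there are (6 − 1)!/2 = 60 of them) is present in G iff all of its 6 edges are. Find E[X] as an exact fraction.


K_6 has (6 − 1)!/2 = 60 labelled Hamiltonian cycles.
For each such Hamiltonian cycle H, let X_H = 1 if all 6 edges of H are present in G. Then P[X_H = 1] = p^{6} = (5/6)^{6} = 15625/46656.
Summing the indicators: E[X] = Σ_H E[X_H] = 60 · p^{6} = 60 · 15625/46656 = 78125/3888.
Numerically: E[X] ≈ 20.094.

E[X] = 60 · (5/6)^{6} = 78125/3888 ≈ 20.094.


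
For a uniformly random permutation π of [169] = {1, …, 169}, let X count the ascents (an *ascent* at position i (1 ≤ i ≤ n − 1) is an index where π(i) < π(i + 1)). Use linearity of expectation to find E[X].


Write X = Σ X_I over i = 1, …, 168, with X_I the indicator of one ascent.
There are 168 indicators.
For each fixed i, the pair (π(i), π(i+1)) is a uniformly random ordered pair of distinct values from {1, …, 169}; by symmetry P[π(i) < π(i+1)] = 1/2.
By linearity: E[X] = 168 · (1/2) = (169 − 1) · (1/2) = 84 ≈ 84.000.

E[X] = 84 = 84.000.


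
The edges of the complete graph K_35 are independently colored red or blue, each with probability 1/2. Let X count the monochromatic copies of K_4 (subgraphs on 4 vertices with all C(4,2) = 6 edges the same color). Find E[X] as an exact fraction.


Let X = Σ_S X_S over the C(35, 4) = 52360 subsets S of size 4, where X_S = 1 if the K_4 on S is monochromatic.
For a fixed S, the K_4 on S has C(4, 2) = 6 edges. P[all 6 edges red] = (1/2)^6, and likewise for blue, so P[monochromatic] = 2·(1/2)^6 = 2^{1 − 6} = 1/32.
Summing: E[X] = C(35, 4) · 2^{1 − 6} = 52360 · 1/32 = 6545/4.
Numerically: E[X] ≈ 1636.2500.

E[X] = C(35,4)·2^(1−C(4,2)) = 6545/4 ≈ 1636.2500.


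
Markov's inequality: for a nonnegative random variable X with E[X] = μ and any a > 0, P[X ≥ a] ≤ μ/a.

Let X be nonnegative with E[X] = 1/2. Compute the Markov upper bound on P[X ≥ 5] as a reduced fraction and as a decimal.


μ = E[X] = 1/2, a = 5.
Markov: P[X ≥ 5] ≤ μ/a = (1/2)/5 = 1/10.
Numerically: ≈ 0.100000.
(Since a = 5 > μ = 0.500000, the bound 1/10 is < 1 and informative.)

P[X ≥ 5] ≤ 1/10 ≈ 0.100000.


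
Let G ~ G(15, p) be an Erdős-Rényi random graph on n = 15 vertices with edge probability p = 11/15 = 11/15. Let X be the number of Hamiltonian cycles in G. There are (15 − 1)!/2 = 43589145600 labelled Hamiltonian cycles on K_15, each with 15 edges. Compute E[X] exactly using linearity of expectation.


K_15 has (15 − 1)!/2 = 43589145600 labelled Hamiltonian cycles.
For each such Hamiltonian cycle H, let X_H = 1 if all 15 edges of H are present in G. Then P[X_H = 1] = p^{15} = (11/15)^{15} = 4177248169415651/437893890380859375.
By linearity: E[X] = Σ_H E[X_H] = 43589145600 · p^{15} = 43589145600 · 4177248169415651/437893890380859375 = 29972457393249757754368/72081298828125.
Numerically: E[X] ≈ 4.1581e+08.

E[X] = 43589145600 · (11/15)^{15} = 29972457393249757754368/72081298828125 ≈ 4.1581e+08.


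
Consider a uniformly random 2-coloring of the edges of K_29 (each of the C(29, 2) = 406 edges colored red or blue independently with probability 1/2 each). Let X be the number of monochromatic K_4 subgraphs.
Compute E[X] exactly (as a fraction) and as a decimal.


Let X = Σ_S X_S over the C(29, 4) = 23751 subsets S of size 4, where X_S = 1 if the K_4 on S is monochromatic.
For a fixed S, the K_4 on S has C(4, 2) = 6 edges. P[all 6 edges red] = (1/2)^6, and likewise for blue, so P[monochromatic] = 2·(1/2)^6 = 2^{1 − 6} = 1/32.
By linearity: E[X] = C(29, 4) · 2^{1 − 6} = 23751 · 1/32 = 23751/32.
Numerically: E[X] ≈ 742.218750.

E[X] = C(29,4)·2^(1−C(4,2)) = 23751/32 ≈ 742.218750.


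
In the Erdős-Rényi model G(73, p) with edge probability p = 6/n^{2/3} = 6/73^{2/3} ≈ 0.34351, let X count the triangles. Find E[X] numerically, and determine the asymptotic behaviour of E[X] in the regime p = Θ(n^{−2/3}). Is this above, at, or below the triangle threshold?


Number of potential triangles: C(73, 3) = 62196.
Each occurs with probability p³ ≈ (0.34351)³ ≈ 4.0532933e-02.
By linearity: E[X] = C(73, 3)·p³ ≈ 62196 · 4.0532933e-02 ≈ 2520.98630.
Since α = 2/3 < 1, p = c/n^{2/3} ≫ 1/n is above the triangle threshold p ~ 1/n. Asymptotically E[X] ~ (c³/6)·n^{3(1−α)} = (6³/6)·n^{1} → ∞; triangles are abundant w.h.p.

E[X] ≈ 2520.98630; in regime p = Θ(1/n^{2/3}) E[X] diverges (above the triangle threshold p ~ 1/n).


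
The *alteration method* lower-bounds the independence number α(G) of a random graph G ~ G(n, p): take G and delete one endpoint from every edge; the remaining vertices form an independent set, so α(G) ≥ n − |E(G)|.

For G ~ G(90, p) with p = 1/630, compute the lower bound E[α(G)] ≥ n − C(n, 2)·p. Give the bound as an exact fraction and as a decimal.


E[|E(G)|] = C(90, 2)·p = 4005 · (1/630) = 89/14.
E[α(G)] ≥ n − E[|E(G)|] = 90 − 89/14 = 1171/14.
Numerically: ≈ 83.643.
(This is only a lower bound; the true E[α(G)] may be larger.)

E[α(G)] ≥ 1171/14 ≈ 83.643.


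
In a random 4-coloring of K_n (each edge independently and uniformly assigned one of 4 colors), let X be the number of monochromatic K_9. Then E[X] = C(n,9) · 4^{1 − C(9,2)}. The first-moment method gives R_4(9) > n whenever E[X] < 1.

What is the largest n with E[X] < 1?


We need C(n, 9) · 4^{1 − 36} < 1, i.e. C(n, 9) < 4^{36 − 1} = 1180591620717411303424.
Check values of n near the boundary:
  n = 911: C(911, 9) = 1144686900492291197405; 1144686900492291197405 < 1180591620717411303424? YES
  n = 912: C(912, 9) = 1156095740032081475120; 1156095740032081475120 < 1180591620717411303424? YES
  n = 913: C(913, 9) = 1167605542753639808390; 1167605542753639808390 < 1180591620717411303424? YES
  n = 914: C(914, 9) = 1179217089587653905932; 1179217089587653905932 < 1180591620717411303424? YES
  n = 915: C(915, 9) = 1190931166636537885130; 1190931166636537885130 < 1180591620717411303424? NO
The largest n with C(n, 9) < 1180591620717411303424 is n = 914 (where E[X] = 294804272396913476483/295147905179352825856 ≈ 0.999). Hence R_4(9) > 914, i.e. R_4(9) ≥ 915.

Largest n = 914; hence R_4(9) > 914.


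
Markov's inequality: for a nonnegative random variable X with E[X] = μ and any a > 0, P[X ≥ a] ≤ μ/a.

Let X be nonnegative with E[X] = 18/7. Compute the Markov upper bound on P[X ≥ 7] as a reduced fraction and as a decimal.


μ = E[X] = 18/7, a = 7.
Markov: P[X ≥ 7] ≤ μ/a = (18/7)/7 = 18/49.
Numerically: ≈ 0.367347.
(Since a = 7 > μ = 2.571429, the bound 18/49 is < 1 and informative.)

P[X ≥ 7] ≤ 18/49 ≈ 0.367347.


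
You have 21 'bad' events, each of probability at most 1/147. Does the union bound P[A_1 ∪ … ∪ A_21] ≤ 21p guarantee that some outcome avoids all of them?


Union bound: P[∪_{i=1}^{21} A_i] ≤ Σ_i P[A_i] ≤ 21·p = 21·(1/147) = 1/7.
Numerically: 1/7 ≈ 0.143.
Is 1/7 < 1? YES.
Since P[∪ A_i] ≤ 1/7 < 1, the complement has P[∩ A_i^c] ≥ 1 − 1/7 = 6/7 > 0, so some outcome avoids every A_i.

21·p = 1/7 ≈ 0.143; existence CERTIFIED by the union bound.


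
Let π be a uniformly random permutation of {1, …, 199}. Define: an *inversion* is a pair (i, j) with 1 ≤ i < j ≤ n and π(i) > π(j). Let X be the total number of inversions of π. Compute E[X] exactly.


Write X = Σ X_I over the C(199, 2) = 19701 pairs i < j, with X_I the indicator of one inversion.
There are 19701 indicators.
For each fixed pair i < j, the values π(i) and π(j) are two distinct elements of {1, …, 199} in uniformly random order; by symmetry P[π(i) > π(j)] = 1/2.
By linearity: E[X] = 19701 · (1/2) = C(199, 2) · (1/2) = 19701/2 = 19701/2 ≈ 9850.5000.

E[X] = 19701/2 = 9850.5000.


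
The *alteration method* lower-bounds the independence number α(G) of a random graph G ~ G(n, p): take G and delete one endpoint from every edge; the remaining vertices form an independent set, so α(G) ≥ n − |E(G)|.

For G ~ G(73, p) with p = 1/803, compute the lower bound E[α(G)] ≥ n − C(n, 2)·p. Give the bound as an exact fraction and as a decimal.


E[|E(G)|] = C(73, 2)·p = 2628 · (1/803) = 36/11.
E[α(G)] ≥ n − E[|E(G)|] = 73 − 36/11 = 767/11.
Numerically: ≈ 69.72727.
(This is only a lower bound; the true E[α(G)] may be larger.)

E[α(G)] ≥ 767/11 ≈ 69.72727.
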